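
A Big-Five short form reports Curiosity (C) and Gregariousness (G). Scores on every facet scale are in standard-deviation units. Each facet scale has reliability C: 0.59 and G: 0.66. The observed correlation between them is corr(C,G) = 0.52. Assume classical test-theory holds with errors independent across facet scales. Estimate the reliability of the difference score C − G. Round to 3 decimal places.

0.219

Var(C−G) = 1 + 1 − 2·0.52 = 2 − 1.04 = 0.96.
With uncorrelated errors the cross-covariances are all true-score covariance, so they carry over unchanged; only the diagonal terms shrink to ρᵢσᵢ².
True-score variance = [0.59 + 0.66] − 1.04 = 1.25 − 1.04 = 0.21.
Reliability = 0.21 / 0.96 = 0.219.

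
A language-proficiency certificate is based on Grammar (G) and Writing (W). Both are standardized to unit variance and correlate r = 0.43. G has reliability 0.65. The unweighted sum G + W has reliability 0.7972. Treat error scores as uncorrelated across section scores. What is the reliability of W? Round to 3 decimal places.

0.770

Var(G+W) = 2 + 2·0.43 = 2.860.
True-score variance = ρ_G + ρ_W + 2·0.43, so 0.7972 = (0.65 + ρ_W + 0.86) / 2.860.
ρ_W = 0.7972·2.860 − 0.65 − 0.86 = 0.770.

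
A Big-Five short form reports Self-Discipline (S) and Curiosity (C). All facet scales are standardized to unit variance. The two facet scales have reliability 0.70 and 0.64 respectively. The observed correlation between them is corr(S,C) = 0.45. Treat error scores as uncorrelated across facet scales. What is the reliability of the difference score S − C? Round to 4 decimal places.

Var(S−C) = 1 + 1 − 2·0.45 = 2 − 0.9 = 1.1.
Under uncorrelated errors the observed covariances equal the true-score covariances, so only the own-variance terms attenuate.
True-score variance = [0.70 + 0.64] − 0.9 = 1.34 − 0.9 = 0.44.
Reliability = 0.44 / 1.1 = 0.4000.

0.4000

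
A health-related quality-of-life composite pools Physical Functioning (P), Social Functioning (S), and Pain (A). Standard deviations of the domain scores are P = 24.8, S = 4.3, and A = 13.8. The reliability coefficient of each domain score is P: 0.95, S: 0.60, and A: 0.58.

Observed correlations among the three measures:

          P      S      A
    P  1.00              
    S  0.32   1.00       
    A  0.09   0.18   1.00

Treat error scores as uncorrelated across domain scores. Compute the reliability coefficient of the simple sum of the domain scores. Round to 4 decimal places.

Var(P+S+A) = 24.8² + 4.3² + 13.8² + 2·[24.8·4.3·0.32 + 24.8·13.8·0.09 + 4.3·13.8·0.18] = 823.97 + 151.215 = 975.185.
With uncorrelated errors the cross-covariances are all true-score covariance, so they carry over unchanged; only the diagonal terms shrink to ρᵢσᵢ².
True-score variance = [24.8²·0.95 + 4.3²·0.60 + 13.8²·0.58] + 151.215 = 705.837 + 151.215 = 857.052.
Reliability = 857.052 / 975.185 = 0.8789.

0.8789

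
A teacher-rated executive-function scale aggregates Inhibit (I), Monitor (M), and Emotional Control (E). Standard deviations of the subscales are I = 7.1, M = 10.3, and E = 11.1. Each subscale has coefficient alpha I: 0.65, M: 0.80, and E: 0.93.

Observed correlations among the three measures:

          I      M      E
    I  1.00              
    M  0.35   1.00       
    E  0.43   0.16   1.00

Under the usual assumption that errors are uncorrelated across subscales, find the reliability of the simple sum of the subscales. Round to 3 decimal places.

0.891

Var(I+M+E) = 7.1² + 10.3² + 11.1² + 2·[7.1·10.3·0.35 + 7.1·11.1·0.43 + 10.3·11.1·0.16] = 279.71 + 155.553 = 435.263.
Under uncorrelated errors the observed covariances equal the true-score covariances, so only the own-variance terms attenuate.
True-score variance = [7.1²·0.65 + 10.3²·0.80 + 11.1²·0.93] + 155.553 = 232.224 + 155.553 = 387.777.
Reliability = 387.777 / 435.263 = 0.891.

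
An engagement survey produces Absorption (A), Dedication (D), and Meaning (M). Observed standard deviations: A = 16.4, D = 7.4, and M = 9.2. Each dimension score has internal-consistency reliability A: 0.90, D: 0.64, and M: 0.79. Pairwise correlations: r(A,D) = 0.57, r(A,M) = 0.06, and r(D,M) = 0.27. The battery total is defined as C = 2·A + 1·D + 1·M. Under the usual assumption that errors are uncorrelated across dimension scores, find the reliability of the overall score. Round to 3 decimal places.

Var(C) = 2²·16.4² + 7.4² + 9.2² + 2·[2·16.4·7.4·0.57 + 2·16.4·9.2·0.06 + 7.4·9.2·0.27] = 1215.24 + 349.675 = 1564.92.
Because errors are independent across components, Cov(Tᵢ,Tⱼ) = Cov(Xᵢ,Xⱼ); the off-diagonal part of the true-score variance is the same as above.
True-score variance = [2²·16.4²·0.90 + 7.4²·0.64 + 9.2²·0.79] + 349.675 = 1070.17 + 349.675 = 1419.84.
Reliability = 1419.84 / 1564.92 = 0.907.

0.907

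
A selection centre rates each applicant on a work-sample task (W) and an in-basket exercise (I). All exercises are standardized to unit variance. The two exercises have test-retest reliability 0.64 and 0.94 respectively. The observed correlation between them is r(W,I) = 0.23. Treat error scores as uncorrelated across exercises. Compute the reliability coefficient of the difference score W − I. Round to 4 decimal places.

Var(W−I) = 1 + 1 − 2·0.23 = 2 − 0.46 = 1.54.
Under uncorrelated errors the observed covariances equal the true-score covariances, so only the own-variance terms attenuate.
True-score variance = [0.64 + 0.94] − 0.46 = 1.58 − 0.46 = 1.12.
Reliability = 1.12 / 1.54 = 0.7273.

0.7273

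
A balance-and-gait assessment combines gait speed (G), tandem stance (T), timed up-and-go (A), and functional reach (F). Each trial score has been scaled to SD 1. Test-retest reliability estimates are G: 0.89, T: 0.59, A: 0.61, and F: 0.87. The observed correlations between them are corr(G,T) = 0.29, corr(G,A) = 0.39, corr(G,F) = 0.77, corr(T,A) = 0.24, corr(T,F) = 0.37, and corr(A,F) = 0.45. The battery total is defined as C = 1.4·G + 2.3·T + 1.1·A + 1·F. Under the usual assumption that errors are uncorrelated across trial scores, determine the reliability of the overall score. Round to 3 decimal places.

Var(C) = 1.4² + 2.3² + 1.1² + 1 + 2·[3.22·0.29 + 1.54·0.39 + 1.4·0.77 + 2.53·0.24 + 2.3·0.37 + 1.1·0.45] = 9.46 + 9.1312 = 18.5912.
With uncorrelated errors the cross-covariances are all true-score covariance, so they carry over unchanged; only the diagonal terms shrink to ρᵢσᵢ².
True-score variance = [1.4²·0.89 + 2.3²·0.59 + 1.1²·0.61 + 0.87] + 9.1312 = 6.4736 + 9.1312 = 15.6048.
Reliability = 15.6048 / 18.5912 = 0.839.

0.839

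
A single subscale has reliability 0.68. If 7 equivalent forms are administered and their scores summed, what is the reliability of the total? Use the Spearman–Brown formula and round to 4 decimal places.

ρ_k = kρ / (1 + (k−1)ρ) = 7·0.68 / (1 + 6·0.68) = 4.760 / 5.080 = 0.9370.

0.9370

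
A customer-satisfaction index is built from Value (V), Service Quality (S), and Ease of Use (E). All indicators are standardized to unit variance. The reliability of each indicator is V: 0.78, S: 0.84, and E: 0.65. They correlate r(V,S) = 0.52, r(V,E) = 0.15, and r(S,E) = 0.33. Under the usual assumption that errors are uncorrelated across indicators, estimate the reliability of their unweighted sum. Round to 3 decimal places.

0.854

Var(V+S+E) = 3 + 2·[0.52 + 0.15 + 0.33] = 3 + 2 = 5.
Because errors are independent across components, Cov(Tᵢ,Tⱼ) = Cov(Xᵢ,Xⱼ); the off-diagonal part of the true-score variance is the same as above.
True-score variance = [0.78 + 0.84 + 0.65] + 2 = 2.27 + 2 = 4.27.
Reliability = 4.27 / 5 = 0.854.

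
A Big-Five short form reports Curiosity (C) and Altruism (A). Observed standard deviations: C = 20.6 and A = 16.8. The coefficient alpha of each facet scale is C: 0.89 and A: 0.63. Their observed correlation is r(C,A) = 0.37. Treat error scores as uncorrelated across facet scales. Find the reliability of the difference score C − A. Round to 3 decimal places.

Var(C−A) = 20.6² + 16.8² − 2·20.6·16.8·0.37 = 706.6 − 256.099 = 450.501.
With uncorrelated errors the cross-covariances are all true-score covariance, so they carry over unchanged; only the diagonal terms shrink to ρᵢσᵢ².
True-score variance = [20.6²·0.89 + 16.8²·0.63] − 256.099 = 555.492 − 256.099 = 299.392.
Reliability = 299.392 / 450.501 = 0.665.

0.665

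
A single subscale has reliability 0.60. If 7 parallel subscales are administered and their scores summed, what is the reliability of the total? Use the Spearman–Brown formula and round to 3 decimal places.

0.913

ρ_k = kρ / (1 + (k−1)ρ) = 7·0.60 / (1 + 6·0.60) = 4.200 / 4.600 = 0.913.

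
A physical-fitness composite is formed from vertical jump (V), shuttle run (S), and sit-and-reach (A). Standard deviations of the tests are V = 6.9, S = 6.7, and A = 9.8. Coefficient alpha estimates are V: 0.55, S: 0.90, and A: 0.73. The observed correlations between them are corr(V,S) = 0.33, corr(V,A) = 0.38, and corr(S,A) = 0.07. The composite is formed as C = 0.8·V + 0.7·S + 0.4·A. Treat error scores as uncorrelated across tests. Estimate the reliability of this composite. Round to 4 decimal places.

0.8070

Var(C) = 0.8²·6.9² + 0.7²·6.7² + 0.4²·9.8² + 2·[0.56·6.9·6.7·0.33 + 0.32·6.9·9.8·0.38 + 0.28·6.7·9.8·0.07] = 67.8329 + 36.1057 = 103.939.
Under uncorrelated errors the observed covariances equal the true-score covariances, so only the own-variance terms attenuate.
True-score variance = [0.8²·6.9²·0.55 + 0.7²·6.7²·0.90 + 0.4²·9.8²·0.73] + 36.1057 = 47.7727 + 36.1057 = 83.8783.
Reliability = 83.8783 / 103.939 = 0.8070.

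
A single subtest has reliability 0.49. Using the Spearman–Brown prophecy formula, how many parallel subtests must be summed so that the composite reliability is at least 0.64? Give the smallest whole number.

2

k ≥ ρ*(1−ρ₁)/(ρ₁(1−ρ*)) = 0.64·0.51 / (0.49·0.36) = 1.850.
Smallest integer k = 2.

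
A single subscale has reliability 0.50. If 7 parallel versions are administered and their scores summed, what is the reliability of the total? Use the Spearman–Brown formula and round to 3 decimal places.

ρ_k = kρ / (1 + (k−1)ρ) = 7·0.50 / (1 + 6·0.50) = 3.500 / 4.000 = 0.875.

0.875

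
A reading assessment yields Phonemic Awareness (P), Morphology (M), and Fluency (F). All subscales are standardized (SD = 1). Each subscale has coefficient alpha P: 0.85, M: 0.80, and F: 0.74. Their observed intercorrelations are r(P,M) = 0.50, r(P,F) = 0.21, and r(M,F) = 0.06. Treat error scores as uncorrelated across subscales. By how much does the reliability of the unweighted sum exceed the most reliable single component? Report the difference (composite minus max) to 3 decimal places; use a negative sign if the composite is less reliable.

Var(sum) = 3 + 1.54 = 4.54; true-score variance = 2.39 + 1.54 = 3.93; composite reliability = 0.8656.
Max component reliability = 0.8500.
Difference = 0.8656 − 0.8500 = 0.016.

0.016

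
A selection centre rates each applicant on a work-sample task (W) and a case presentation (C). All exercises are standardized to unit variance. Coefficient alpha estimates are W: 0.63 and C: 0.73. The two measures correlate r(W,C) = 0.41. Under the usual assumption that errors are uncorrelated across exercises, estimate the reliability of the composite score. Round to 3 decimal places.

Var(W+C) = 2 + 2·[0.41] = 2 + 0.82 = 2.82.
Under uncorrelated errors the observed covariances equal the true-score covariances, so only the own-variance terms attenuate.
True-score variance = [0.63 + 0.73] + 0.82 = 1.36 + 0.82 = 2.18.
Reliability = 2.18 / 2.82 = 0.773.

0.773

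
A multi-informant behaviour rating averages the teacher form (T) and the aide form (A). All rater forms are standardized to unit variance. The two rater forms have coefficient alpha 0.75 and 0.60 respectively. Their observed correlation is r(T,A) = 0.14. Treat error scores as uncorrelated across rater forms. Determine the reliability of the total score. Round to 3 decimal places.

Var(T+A) = 2 + 2·[0.14] = 2 + 0.28 = 2.28.
Because errors are independent across components, Cov(Tᵢ,Tⱼ) = Cov(Xᵢ,Xⱼ); the off-diagonal part of the true-score variance is the same as above.
True-score variance = [0.75 + 0.60] + 0.28 = 1.35 + 0.28 = 1.63.
Reliability = 1.63 / 2.28 = 0.715.

0.715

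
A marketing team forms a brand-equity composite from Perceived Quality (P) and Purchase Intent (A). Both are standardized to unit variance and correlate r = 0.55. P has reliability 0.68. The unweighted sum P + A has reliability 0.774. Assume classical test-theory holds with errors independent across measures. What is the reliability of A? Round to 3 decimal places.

Var(P+A) = 2 + 2·0.55 = 3.100.
True-score variance = ρ_P + ρ_A + 2·0.55, so 0.774 = (0.68 + ρ_A + 1.10) / 3.100.
ρ_A = 0.774·3.100 − 0.68 − 1.10 = 0.619.

0.619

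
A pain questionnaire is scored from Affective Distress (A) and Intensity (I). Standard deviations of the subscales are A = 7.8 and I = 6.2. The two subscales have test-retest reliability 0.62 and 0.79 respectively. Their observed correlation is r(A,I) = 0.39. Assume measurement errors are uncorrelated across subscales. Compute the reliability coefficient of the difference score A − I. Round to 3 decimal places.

Var(A−I) = 7.8² + 6.2² − 2·7.8·6.2·0.39 = 99.28 − 37.7208 = 61.5592.
With uncorrelated errors the cross-covariances are all true-score covariance, so they carry over unchanged; only the diagonal terms shrink to ρᵢσᵢ².
True-score variance = [7.8²·0.62 + 6.2²·0.79] − 37.7208 = 68.0884 − 37.7208 = 30.3676.
Reliability = 30.3676 / 61.5592 = 0.493.

0.493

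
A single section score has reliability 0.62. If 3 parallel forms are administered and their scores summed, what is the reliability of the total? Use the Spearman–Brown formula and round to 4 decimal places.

0.8304

ρ_k = kρ / (1 + (k−1)ρ) = 3·0.62 / (1 + 2·0.62) = 1.860 / 2.240 = 0.8304.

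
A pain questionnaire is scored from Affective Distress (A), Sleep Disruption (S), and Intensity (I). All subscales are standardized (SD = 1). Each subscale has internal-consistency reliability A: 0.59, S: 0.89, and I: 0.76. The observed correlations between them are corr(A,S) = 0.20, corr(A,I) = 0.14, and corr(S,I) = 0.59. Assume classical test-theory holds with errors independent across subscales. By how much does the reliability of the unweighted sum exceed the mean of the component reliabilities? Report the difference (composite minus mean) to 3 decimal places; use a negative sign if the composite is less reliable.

0.097

Var(sum) = 3 + 1.86 = 4.86; true-score variance = 2.24 + 1.86 = 4.1; composite reliability = 0.8436.
Mean component reliability = 0.7467.
Difference = 0.8436 − 0.7467 = 0.097.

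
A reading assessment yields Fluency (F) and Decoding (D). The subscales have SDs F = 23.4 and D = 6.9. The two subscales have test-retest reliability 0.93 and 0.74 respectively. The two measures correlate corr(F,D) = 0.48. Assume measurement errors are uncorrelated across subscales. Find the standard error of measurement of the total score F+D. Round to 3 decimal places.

Var(total) = 595.17 + 155.002 = 750.172.
True-score variance = 544.462 + 155.002 = 699.464, so reliability = 0.9324.
Error variance = 750.172 − 699.464 = 50.7078; SEM = √50.7078 = 7.121.

7.121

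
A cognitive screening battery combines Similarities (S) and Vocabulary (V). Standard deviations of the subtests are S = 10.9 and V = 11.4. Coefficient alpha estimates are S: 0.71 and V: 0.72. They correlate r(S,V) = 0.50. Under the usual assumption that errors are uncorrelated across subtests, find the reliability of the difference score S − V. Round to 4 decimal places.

0.4310

Var(S−V) = 10.9² + 11.4² − 2·10.9·11.4·0.50 = 248.77 − 124.26 = 124.51.
Because errors are independent across components, Cov(Tᵢ,Tⱼ) = Cov(Xᵢ,Xⱼ); the off-diagonal part of the true-score variance is the same as above.
True-score variance = [10.9²·0.71 + 11.4²·0.72] − 124.26 = 177.926 − 124.26 = 53.6663.
Reliability = 53.6663 / 124.51 = 0.4310.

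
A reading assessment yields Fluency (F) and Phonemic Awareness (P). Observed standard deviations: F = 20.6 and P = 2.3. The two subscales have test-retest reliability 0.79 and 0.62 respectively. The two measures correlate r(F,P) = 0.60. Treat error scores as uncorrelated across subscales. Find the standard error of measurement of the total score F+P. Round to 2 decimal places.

Var(total) = 429.65 + 56.856 = 486.506.
True-score variance = 338.524 + 56.856 = 395.38, so reliability = 0.8127.
Error variance = 486.506 − 395.38 = 91.1258; SEM = √91.1258 = 9.55.

9.55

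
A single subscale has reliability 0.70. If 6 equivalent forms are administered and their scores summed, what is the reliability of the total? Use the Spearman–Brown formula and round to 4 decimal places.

ρ_k = kρ / (1 + (k−1)ρ) = 6·0.70 / (1 + 5·0.70) = 4.200 / 4.500 = 0.9333.

0.9333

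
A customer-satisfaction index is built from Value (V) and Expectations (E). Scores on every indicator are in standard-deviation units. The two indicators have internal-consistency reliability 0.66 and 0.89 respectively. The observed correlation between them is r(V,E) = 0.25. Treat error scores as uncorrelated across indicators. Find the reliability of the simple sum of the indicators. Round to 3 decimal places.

0.820

Var(V+E) = 2 + 2·[0.25] = 2 + 0.5 = 2.5.
Under uncorrelated errors the observed covariances equal the true-score covariances, so only the own-variance terms attenuate.
True-score variance = [0.66 + 0.89] + 0.5 = 1.55 + 0.5 = 2.05.
Reliability = 2.05 / 2.5 = 0.820.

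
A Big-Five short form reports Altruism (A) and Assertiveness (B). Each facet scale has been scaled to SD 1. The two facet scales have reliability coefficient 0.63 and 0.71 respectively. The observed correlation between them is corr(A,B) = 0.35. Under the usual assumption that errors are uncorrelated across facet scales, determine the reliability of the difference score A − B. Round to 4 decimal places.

Var(A−B) = 1 + 1 − 2·0.35 = 2 − 0.7 = 1.3.
Because errors are independent across components, Cov(Tᵢ,Tⱼ) = Cov(Xᵢ,Xⱼ); the off-diagonal part of the true-score variance is the same as above.
True-score variance = [0.63 + 0.71] − 0.7 = 1.34 − 0.7 = 0.64.
Reliability = 0.64 / 1.3 = 0.4923.

0.4923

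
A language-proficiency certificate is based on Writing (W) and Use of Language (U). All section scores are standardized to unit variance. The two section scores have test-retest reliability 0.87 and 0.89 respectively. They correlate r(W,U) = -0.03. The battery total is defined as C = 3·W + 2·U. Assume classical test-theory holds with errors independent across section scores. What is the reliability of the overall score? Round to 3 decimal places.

Var(C) = 3² + 2² + 2·[6·(-0.03)] = 13 − 0.36 = 12.64.
Because errors are independent across components, Cov(Tᵢ,Tⱼ) = Cov(Xᵢ,Xⱼ); the off-diagonal part of the true-score variance is the same as above.
True-score variance = [3²·0.87 + 2²·0.89] − 0.36 = 11.39 − 0.36 = 11.03.
Reliability = 11.03 / 12.64 = 0.873.

0.873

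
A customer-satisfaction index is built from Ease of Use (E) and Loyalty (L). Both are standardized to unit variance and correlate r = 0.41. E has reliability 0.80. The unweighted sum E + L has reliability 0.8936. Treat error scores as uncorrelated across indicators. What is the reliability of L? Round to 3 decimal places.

0.900

Var(E+L) = 2 + 2·0.41 = 2.820.
True-score variance = ρ_E + ρ_L + 2·0.41, so 0.8936 = (0.80 + ρ_L + 0.82) / 2.820.
ρ_L = 0.8936·2.820 − 0.80 − 0.82 = 0.900.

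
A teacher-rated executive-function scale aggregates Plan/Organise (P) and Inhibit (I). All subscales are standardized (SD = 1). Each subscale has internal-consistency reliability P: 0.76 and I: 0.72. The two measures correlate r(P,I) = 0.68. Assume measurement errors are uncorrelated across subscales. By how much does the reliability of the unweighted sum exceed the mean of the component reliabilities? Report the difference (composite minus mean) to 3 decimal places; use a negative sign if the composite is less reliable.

Var(sum) = 2 + 1.36 = 3.36; true-score variance = 1.48 + 1.36 = 2.84; composite reliability = 0.8452.
Mean component reliability = 0.7400.
Difference = 0.8452 − 0.7400 = 0.105.

0.105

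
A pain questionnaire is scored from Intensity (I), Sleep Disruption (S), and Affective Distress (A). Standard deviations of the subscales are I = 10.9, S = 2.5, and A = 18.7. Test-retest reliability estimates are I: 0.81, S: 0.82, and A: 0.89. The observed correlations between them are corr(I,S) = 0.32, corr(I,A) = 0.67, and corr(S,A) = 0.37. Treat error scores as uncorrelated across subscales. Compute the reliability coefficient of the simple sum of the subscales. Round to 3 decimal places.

0.922

Var(I+S+A) = 10.9² + 2.5² + 18.7² + 2·[10.9·2.5·0.32 + 10.9·18.7·0.67 + 2.5·18.7·0.37] = 474.75 + 325.167 = 799.917.
With uncorrelated errors the cross-covariances are all true-score covariance, so they carry over unchanged; only the diagonal terms shrink to ρᵢσᵢ².
True-score variance = [10.9²·0.81 + 2.5²·0.82 + 18.7²·0.89] + 325.167 = 412.585 + 325.167 = 737.752.
Reliability = 737.752 / 799.917 = 0.922.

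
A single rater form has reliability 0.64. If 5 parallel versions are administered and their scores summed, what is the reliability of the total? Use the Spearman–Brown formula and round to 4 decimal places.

0.8989

ρ_k = kρ / (1 + (k−1)ρ) = 5·0.64 / (1 + 4·0.64) = 3.200 / 3.560 = 0.8989.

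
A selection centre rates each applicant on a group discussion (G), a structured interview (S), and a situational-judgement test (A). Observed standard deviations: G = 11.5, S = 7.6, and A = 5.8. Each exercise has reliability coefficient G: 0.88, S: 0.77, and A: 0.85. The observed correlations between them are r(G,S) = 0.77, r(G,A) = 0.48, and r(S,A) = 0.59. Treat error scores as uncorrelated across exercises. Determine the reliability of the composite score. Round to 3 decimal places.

Var(G+S+A) = 11.5² + 7.6² + 5.8² + 2·[11.5·7.6·0.77 + 11.5·5.8·0.48 + 7.6·5.8·0.59] = 223.65 + 250.642 = 474.292.
Because errors are independent across components, Cov(Tᵢ,Tⱼ) = Cov(Xᵢ,Xⱼ); the off-diagonal part of the true-score variance is the same as above.
True-score variance = [11.5²·0.88 + 7.6²·0.77 + 5.8²·0.85] + 250.642 = 189.449 + 250.642 = 440.092.
Reliability = 440.092 / 474.292 = 0.928.

0.928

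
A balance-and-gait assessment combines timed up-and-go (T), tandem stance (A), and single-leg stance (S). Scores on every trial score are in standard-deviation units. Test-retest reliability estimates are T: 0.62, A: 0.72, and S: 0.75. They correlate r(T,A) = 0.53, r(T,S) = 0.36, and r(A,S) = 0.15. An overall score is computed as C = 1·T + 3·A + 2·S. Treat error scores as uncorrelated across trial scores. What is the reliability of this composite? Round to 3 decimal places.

0.809

Var(C) = 1 + 3² + 2² + 2·[3·0.53 + 2·0.36 + 6·0.15] = 14 + 6.42 = 20.42.
With uncorrelated errors the cross-covariances are all true-score covariance, so they carry over unchanged; only the diagonal terms shrink to ρᵢσᵢ².
True-score variance = [0.62 + 3²·0.72 + 2²·0.75] + 6.42 = 10.1 + 6.42 = 16.52.
Reliability = 16.52 / 20.42 = 0.809.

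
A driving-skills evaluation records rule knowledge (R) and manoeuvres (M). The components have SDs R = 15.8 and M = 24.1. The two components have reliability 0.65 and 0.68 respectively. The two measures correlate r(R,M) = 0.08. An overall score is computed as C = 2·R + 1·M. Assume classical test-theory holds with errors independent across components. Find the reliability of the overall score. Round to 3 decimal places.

0.685

Var(C) = 2²·15.8² + 24.1² + 2·[2·15.8·24.1·0.08] = 1579.37 + 121.85 = 1701.22.
With uncorrelated errors the cross-covariances are all true-score covariance, so they carry over unchanged; only the diagonal terms shrink to ρᵢσᵢ².
True-score variance = [2²·15.8²·0.65 + 24.1²·0.68] + 121.85 = 1044.01 + 121.85 = 1165.86.
Reliability = 1165.86 / 1701.22 = 0.685.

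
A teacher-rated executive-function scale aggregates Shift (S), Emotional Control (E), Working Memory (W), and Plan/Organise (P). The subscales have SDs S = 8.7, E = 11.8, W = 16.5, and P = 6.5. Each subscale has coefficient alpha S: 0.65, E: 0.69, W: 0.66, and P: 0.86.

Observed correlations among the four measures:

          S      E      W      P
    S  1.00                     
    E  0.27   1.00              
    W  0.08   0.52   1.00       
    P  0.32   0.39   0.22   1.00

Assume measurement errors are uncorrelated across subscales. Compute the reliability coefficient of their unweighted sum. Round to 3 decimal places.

0.824

Var(S+E+W+P) = 8.7² + 11.8² + 16.5² + 6.5² + 2·[8.7·11.8·0.27 + 8.7·16.5·0.08 + 8.7·6.5·0.32 + 11.8·16.5·0.52 + 11.8·6.5·0.39 + 16.5·6.5·0.22] = 529.43 + 424.1 = 953.53.
Because errors are independent across components, Cov(Tᵢ,Tⱼ) = Cov(Xᵢ,Xⱼ); the off-diagonal part of the true-score variance is the same as above.
True-score variance = [8.7²·0.65 + 11.8²·0.69 + 16.5²·0.66 + 6.5²·0.86] + 424.1 = 361.294 + 424.1 = 785.394.
Reliability = 785.394 / 953.53 = 0.824.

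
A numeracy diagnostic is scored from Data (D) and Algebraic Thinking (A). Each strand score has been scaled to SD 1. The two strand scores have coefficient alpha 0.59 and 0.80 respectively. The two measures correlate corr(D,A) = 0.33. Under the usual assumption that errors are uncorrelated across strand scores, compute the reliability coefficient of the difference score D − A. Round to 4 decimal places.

0.5448

Var(D−A) = 1 + 1 − 2·0.33 = 2 − 0.66 = 1.34.
Under uncorrelated errors the observed covariances equal the true-score covariances, so only the own-variance terms attenuate.
True-score variance = [0.59 + 0.80] − 0.66 = 1.39 − 0.66 = 0.73.
Reliability = 0.73 / 1.34 = 0.5448.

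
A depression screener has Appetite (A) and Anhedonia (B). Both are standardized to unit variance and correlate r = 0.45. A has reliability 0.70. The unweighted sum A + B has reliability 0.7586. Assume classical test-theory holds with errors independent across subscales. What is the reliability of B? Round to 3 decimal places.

0.600

Var(A+B) = 2 + 2·0.45 = 2.900.
True-score variance = ρ_A + ρ_B + 2·0.45, so 0.7586 = (0.70 + ρ_B + 0.90) / 2.900.
ρ_B = 0.7586·2.900 − 0.70 − 0.90 = 0.600.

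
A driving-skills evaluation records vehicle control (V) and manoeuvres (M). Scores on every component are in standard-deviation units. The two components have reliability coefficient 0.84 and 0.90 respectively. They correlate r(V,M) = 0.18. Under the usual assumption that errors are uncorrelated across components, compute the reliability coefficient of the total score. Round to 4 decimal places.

0.8898

Var(V+M) = 2 + 2·[0.18] = 2 + 0.36 = 2.36.
With uncorrelated errors the cross-covariances are all true-score covariance, so they carry over unchanged; only the diagonal terms shrink to ρᵢσᵢ².
True-score variance = [0.84 + 0.90] + 0.36 = 1.74 + 0.36 = 2.1.
Reliability = 2.1 / 2.36 = 0.8898.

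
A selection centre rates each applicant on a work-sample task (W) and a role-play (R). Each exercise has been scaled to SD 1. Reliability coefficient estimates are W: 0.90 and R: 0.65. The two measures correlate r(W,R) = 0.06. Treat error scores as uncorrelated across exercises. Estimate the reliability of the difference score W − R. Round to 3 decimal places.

0.761

Var(W−R) = 1 + 1 − 2·0.06 = 2 − 0.12 = 1.88.
Under uncorrelated errors the observed covariances equal the true-score covariances, so only the own-variance terms attenuate.
True-score variance = [0.90 + 0.65] − 0.12 = 1.55 − 0.12 = 1.43.
Reliability = 1.43 / 1.88 = 0.761.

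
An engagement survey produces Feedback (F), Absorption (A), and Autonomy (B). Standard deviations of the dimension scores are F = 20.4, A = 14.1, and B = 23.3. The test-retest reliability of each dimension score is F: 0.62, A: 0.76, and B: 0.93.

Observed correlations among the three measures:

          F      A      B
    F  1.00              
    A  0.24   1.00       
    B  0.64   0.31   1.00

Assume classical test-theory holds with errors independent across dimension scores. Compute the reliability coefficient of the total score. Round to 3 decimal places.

Var(F+A+B) = 20.4² + 14.1² + 23.3² + 2·[20.4·14.1·0.24 + 20.4·23.3·0.64 + 14.1·23.3·0.31] = 1157.86 + 950.165 = 2108.03.
Because errors are independent across components, Cov(Tᵢ,Tⱼ) = Cov(Xᵢ,Xⱼ); the off-diagonal part of the true-score variance is the same as above.
True-score variance = [20.4²·0.62 + 14.1²·0.76 + 23.3²·0.93] + 950.165 = 914.002 + 950.165 = 1864.17.
Reliability = 1864.17 / 2108.03 = 0.884.

0.884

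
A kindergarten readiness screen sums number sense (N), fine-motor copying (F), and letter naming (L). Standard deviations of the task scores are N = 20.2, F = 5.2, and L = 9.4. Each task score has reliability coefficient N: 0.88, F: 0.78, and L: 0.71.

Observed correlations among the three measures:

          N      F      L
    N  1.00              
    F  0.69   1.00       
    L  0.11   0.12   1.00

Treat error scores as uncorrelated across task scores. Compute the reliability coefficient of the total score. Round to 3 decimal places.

Var(N+F+L) = 20.2² + 5.2² + 9.4² + 2·[20.2·5.2·0.69 + 20.2·9.4·0.11 + 5.2·9.4·0.12] = 523.44 + 198.46 = 721.9.
With uncorrelated errors the cross-covariances are all true-score covariance, so they carry over unchanged; only the diagonal terms shrink to ρᵢσᵢ².
True-score variance = [20.2²·0.88 + 5.2²·0.78 + 9.4²·0.71] + 198.46 = 442.902 + 198.46 = 641.362.
Reliability = 641.362 / 721.9 = 0.888.

0.888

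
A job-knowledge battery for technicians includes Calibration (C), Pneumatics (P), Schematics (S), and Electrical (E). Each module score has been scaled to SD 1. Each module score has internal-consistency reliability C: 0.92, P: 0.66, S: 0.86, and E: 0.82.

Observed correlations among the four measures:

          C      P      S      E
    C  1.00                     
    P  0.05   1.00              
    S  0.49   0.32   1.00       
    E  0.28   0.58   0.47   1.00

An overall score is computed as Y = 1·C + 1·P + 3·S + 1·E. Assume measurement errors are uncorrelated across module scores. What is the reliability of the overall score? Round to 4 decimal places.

0.9135

Var(Y) = 1 + 1 + 3² + 1 + 2·[0.05 + 3·0.49 + 0.28 + 3·0.32 + 0.58 + 3·0.47] = 12 + 9.5 = 21.5.
Because errors are independent across components, Cov(Tᵢ,Tⱼ) = Cov(Xᵢ,Xⱼ); the off-diagonal part of the true-score variance is the same as above.
True-score variance = [0.92 + 0.66 + 3²·0.86 + 0.82] + 9.5 = 10.14 + 9.5 = 19.64.
Reliability = 19.64 / 21.5 = 0.9135.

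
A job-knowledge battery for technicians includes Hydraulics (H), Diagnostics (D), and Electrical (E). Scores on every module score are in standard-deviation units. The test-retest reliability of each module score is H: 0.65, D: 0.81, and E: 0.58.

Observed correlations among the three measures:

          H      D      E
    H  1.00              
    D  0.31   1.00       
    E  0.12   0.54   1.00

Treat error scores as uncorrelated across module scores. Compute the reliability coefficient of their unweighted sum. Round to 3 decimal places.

Var(H+D+E) = 3 + 2·[0.31 + 0.12 + 0.54] = 3 + 1.94 = 4.94.
Under uncorrelated errors the observed covariances equal the true-score covariances, so only the own-variance terms attenuate.
True-score variance = [0.65 + 0.81 + 0.58] + 1.94 = 2.04 + 1.94 = 3.98.
Reliability = 3.98 / 4.94 = 0.806.

0.806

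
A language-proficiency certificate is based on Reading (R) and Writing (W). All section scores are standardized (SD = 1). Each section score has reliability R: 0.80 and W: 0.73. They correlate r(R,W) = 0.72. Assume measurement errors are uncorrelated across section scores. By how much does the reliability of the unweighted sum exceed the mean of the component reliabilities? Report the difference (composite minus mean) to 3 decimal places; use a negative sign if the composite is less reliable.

Var(sum) = 2 + 1.44 = 3.44; true-score variance = 1.53 + 1.44 = 2.97; composite reliability = 0.8634.
Mean component reliability = 0.7650.
Difference = 0.8634 − 0.7650 = 0.098.

0.098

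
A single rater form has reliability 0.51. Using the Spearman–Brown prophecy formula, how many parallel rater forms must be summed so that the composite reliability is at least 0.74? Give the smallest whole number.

k ≥ ρ*(1−ρ₁)/(ρ₁(1−ρ*)) = 0.74·0.49 / (0.51·0.26) = 2.735.
Smallest integer k = 3.

3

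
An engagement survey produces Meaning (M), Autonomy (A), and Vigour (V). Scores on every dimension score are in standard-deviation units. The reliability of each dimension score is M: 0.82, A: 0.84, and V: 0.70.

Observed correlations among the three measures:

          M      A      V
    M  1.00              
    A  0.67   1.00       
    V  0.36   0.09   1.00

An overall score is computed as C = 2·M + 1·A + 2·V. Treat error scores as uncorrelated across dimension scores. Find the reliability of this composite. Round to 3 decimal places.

Var(C) = 2² + 1 + 2² + 2·[2·0.67 + 4·0.36 + 2·0.09] = 9 + 5.92 = 14.92.
Because errors are independent across components, Cov(Tᵢ,Tⱼ) = Cov(Xᵢ,Xⱼ); the off-diagonal part of the true-score variance is the same as above.
True-score variance = [2²·0.82 + 0.84 + 2²·0.70] + 5.92 = 6.92 + 5.92 = 12.84.
Reliability = 12.84 / 14.92 = 0.861.

0.861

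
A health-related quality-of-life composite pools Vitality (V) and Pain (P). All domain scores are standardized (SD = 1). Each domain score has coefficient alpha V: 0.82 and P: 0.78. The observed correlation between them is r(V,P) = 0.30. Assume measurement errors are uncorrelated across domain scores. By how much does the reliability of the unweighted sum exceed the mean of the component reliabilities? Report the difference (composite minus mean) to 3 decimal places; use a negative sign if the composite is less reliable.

0.046

Var(sum) = 2 + 0.6 = 2.6; true-score variance = 1.6 + 0.6 = 2.2; composite reliability = 0.8462.
Mean component reliability = 0.8000.
Difference = 0.8462 − 0.8000 = 0.046.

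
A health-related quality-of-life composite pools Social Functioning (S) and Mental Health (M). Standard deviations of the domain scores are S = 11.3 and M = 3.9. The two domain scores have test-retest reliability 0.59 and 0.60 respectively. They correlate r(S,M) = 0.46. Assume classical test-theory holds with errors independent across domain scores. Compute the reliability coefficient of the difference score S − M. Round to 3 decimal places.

Var(S−M) = 11.3² + 3.9² − 2·11.3·3.9·0.46 = 142.9 − 40.5444 = 102.356.
Under uncorrelated errors the observed covariances equal the true-score covariances, so only the own-variance terms attenuate.
True-score variance = [11.3²·0.59 + 3.9²·0.60] − 40.5444 = 84.4631 − 40.5444 = 43.9187.
Reliability = 43.9187 / 102.356 = 0.429.

0.429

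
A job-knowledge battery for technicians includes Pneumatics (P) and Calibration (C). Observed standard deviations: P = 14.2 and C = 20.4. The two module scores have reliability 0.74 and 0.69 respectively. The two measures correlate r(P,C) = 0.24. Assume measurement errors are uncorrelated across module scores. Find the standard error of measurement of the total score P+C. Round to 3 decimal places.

Var(total) = 617.8 + 139.046 = 756.846.
True-score variance = 436.364 + 139.046 = 575.41, so reliability = 0.7603.
Error variance = 756.846 − 575.41 = 181.436; SEM = √181.436 = 13.470.

13.470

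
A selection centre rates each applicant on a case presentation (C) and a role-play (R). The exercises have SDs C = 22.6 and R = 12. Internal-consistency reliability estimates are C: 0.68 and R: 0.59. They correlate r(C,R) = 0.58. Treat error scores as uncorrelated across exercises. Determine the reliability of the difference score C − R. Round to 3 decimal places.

Var(C−R) = 22.6² + 12² − 2·22.6·12·0.58 = 654.76 − 314.592 = 340.168.
Because errors are independent across components, Cov(Tᵢ,Tⱼ) = Cov(Xᵢ,Xⱼ); the off-diagonal part of the true-score variance is the same as above.
True-score variance = [22.6²·0.68 + 12²·0.59] − 314.592 = 432.277 − 314.592 = 117.685.
Reliability = 117.685 / 340.168 = 0.346.

0.346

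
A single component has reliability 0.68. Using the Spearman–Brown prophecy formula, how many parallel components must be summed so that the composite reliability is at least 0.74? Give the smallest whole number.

2

k ≥ ρ*(1−ρ₁)/(ρ₁(1−ρ*)) = 0.74·0.32 / (0.68·0.26) = 1.339.
Smallest integer k = 2.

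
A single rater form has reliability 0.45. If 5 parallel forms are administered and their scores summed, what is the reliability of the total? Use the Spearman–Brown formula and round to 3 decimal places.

ρ_k = kρ / (1 + (k−1)ρ) = 5·0.45 / (1 + 4·0.45) = 2.250 / 2.800 = 0.804.

0.804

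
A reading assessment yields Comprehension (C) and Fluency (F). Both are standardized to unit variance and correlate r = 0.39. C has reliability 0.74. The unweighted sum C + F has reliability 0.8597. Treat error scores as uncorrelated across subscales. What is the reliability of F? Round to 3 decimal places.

Var(C+F) = 2 + 2·0.39 = 2.780.
True-score variance = ρ_C + ρ_F + 2·0.39, so 0.8597 = (0.74 + ρ_F + 0.78) / 2.780.
ρ_F = 0.8597·2.780 − 0.74 − 0.78 = 0.870.

0.870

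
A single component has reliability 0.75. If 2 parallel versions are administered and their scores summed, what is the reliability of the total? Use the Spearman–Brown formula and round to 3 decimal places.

ρ_k = kρ / (1 + (k−1)ρ) = 2·0.75 / (1 + 1·0.75) = 1.500 / 1.750 = 0.857.

0.857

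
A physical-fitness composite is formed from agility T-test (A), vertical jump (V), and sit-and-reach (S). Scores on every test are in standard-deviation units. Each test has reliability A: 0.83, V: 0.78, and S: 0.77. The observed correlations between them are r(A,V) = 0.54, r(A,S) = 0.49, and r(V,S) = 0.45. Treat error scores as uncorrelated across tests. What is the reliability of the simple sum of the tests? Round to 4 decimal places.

Var(A+V+S) = 3 + 2·[0.54 + 0.49 + 0.45] = 3 + 2.96 = 5.96.
With uncorrelated errors the cross-covariances are all true-score covariance, so they carry over unchanged; only the diagonal terms shrink to ρᵢσᵢ².
True-score variance = [0.83 + 0.78 + 0.77] + 2.96 = 2.38 + 2.96 = 5.34.
Reliability = 5.34 / 5.96 = 0.8960.

0.8960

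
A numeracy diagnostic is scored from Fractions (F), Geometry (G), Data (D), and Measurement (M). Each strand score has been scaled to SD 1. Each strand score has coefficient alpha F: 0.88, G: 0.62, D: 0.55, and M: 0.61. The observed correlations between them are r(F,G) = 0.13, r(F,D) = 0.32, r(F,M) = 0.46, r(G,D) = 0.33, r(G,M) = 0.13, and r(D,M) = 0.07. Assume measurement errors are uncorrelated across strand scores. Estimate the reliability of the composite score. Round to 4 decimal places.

0.8052

Var(F+G+D+M) = 4 + 2·[0.13 + 0.32 + 0.46 + 0.33 + 0.13 + 0.07] = 4 + 2.88 = 6.88.
With uncorrelated errors the cross-covariances are all true-score covariance, so they carry over unchanged; only the diagonal terms shrink to ρᵢσᵢ².
True-score variance = [0.88 + 0.62 + 0.55 + 0.61] + 2.88 = 2.66 + 2.88 = 5.54.
Reliability = 5.54 / 6.88 = 0.8052.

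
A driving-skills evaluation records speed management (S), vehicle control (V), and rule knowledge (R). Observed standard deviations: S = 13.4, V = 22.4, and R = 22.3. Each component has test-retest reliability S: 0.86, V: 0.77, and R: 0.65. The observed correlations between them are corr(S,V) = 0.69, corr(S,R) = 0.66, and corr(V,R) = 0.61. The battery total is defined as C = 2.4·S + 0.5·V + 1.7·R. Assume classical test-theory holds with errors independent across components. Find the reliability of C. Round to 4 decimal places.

Var(C) = 2.4²·13.4² + 0.5²·22.4² + 1.7²·22.3² + 2·[1.2·13.4·22.4·0.69 + 4.08·13.4·22.3·0.66 + 0.85·22.4·22.3·0.61] = 2596.87 + 2624.39 = 5221.27.
Under uncorrelated errors the observed covariances equal the true-score covariances, so only the own-variance terms attenuate.
True-score variance = [2.4²·13.4²·0.86 + 0.5²·22.4²·0.77 + 1.7²·22.3²·0.65] + 2624.39 = 1920.22 + 2624.39 = 4544.61.
Reliability = 4544.61 / 5221.27 = 0.8704.

0.8704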